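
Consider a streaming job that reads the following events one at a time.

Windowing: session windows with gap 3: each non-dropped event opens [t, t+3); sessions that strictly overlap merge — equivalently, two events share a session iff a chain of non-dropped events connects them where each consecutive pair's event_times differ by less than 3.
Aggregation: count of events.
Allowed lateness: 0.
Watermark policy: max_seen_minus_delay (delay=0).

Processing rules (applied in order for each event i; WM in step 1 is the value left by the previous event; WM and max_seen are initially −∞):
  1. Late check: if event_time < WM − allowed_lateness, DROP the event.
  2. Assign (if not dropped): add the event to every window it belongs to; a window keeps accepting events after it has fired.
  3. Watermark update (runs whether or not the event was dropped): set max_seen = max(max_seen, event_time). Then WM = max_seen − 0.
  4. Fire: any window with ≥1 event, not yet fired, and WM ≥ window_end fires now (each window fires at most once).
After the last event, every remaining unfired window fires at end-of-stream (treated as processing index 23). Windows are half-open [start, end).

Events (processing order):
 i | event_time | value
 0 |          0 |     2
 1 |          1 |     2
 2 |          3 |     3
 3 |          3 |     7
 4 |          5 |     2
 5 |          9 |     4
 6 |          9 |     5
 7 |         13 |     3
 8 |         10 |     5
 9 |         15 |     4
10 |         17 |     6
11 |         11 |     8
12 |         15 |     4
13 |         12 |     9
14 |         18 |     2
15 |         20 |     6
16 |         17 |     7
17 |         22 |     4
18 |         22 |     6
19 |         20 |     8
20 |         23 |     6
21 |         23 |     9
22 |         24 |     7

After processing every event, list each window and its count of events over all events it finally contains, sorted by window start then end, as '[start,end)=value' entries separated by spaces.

i=0 t=0 v=2: → [0,3); WM=0
i=1 t=1 v=2: → [0,4); WM=1
i=2 t=3 v=3: → [0,6); WM=3
i=3 t=3 v=7: → [0,6); WM=3
i=4 t=5 v=2: → [0,8); WM=5
i=5 t=9 v=4: → [9,12); WM=9
i=6 t=9 v=5: → [9,12); WM=9
i=7 t=13 v=3: → [13,16); WM=13
i=8 t=10 v=5: DROP (t<13-0); WM=13
i=9 t=15 v=4: → [13,18); WM=15
i=10 t=17 v=6: → [13,20); WM=17
i=11 t=11 v=8: DROP (t<17-0); WM=17
i=12 t=15 v=4: DROP (t<17-0); WM=17
i=13 t=12 v=9: DROP (t<17-0); WM=17
i=14 t=18 v=2: → [13,21); WM=18
i=15 t=20 v=6: → [13,23); WM=20
i=16 t=17 v=7: DROP (t<20-0); WM=20
i=17 t=22 v=4: → [13,25); WM=22
i=18 t=22 v=6: → [13,25); WM=22
i=19 t=20 v=8: DROP (t<22-0); WM=22
i=20 t=23 v=6: → [13,26); WM=23
i=21 t=23 v=9: → [13,26); WM=23
i=22 t=24 v=7: → [13,27); WM=24

[0,8)=5 [9,12)=2 [13,27)=10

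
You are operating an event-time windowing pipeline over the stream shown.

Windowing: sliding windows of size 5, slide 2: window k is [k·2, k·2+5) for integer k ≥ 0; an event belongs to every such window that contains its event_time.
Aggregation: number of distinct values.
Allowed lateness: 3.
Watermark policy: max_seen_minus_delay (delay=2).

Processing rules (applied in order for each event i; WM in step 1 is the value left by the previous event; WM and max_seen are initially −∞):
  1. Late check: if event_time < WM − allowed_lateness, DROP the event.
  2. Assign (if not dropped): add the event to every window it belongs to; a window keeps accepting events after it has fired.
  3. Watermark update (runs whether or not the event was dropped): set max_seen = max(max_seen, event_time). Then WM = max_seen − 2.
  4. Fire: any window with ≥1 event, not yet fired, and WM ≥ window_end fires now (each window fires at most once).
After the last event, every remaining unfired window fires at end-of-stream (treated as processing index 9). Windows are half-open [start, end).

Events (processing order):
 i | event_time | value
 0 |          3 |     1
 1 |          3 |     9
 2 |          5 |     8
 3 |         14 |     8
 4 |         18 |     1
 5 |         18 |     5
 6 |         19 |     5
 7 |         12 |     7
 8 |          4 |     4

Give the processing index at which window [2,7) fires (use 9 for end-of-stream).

i=0 t=3 v=1: → [2,7),[0,5); WM=1
i=1 t=3 v=9: → [2,7),[0,5); WM=1
i=2 t=5 v=8: → [4,9),[2,7); WM=3
i=3 t=14 v=8: → [14,19),[12,17),[10,15); WM=12; [0,5) fires=2 [2,7) fires=3 [4,9) fires=1
i=4 t=18 v=1: → [18,23),[16,21),[14,19); WM=16; [10,15) fires=1
i=5 t=18 v=5: → [18,23),[16,21),[14,19); WM=16
i=6 t=19 v=5: → [18,23),[16,21); WM=17; [12,17) fires=1
i=7 t=12 v=7: DROP (t<17-3); WM=17
i=8 t=4 v=4: DROP (t<17-3); WM=17

3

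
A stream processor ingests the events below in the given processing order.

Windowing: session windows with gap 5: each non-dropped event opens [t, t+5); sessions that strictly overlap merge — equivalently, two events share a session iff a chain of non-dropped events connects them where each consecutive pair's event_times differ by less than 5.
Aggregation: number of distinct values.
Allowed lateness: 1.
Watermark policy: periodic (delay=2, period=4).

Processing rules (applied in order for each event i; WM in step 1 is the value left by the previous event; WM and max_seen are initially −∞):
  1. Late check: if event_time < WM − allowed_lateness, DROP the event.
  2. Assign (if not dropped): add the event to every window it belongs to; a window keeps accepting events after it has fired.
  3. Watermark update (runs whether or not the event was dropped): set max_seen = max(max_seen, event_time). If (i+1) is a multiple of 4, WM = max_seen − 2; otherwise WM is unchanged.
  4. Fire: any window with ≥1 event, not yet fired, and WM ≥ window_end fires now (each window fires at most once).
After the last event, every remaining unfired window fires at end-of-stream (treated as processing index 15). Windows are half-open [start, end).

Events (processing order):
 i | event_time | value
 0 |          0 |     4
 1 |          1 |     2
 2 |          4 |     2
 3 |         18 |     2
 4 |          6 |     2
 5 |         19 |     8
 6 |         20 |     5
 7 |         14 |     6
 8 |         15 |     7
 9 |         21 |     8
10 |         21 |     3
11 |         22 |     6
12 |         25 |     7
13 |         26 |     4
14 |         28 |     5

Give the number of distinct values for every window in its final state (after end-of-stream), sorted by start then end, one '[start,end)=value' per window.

[0,9)=2 [18,33)=7

i=0 t=0 v=4: → [0,5); WM=−∞
i=1 t=1 v=2: → [0,6); WM=−∞
i=2 t=4 v=2: → [0,9); WM=−∞
i=3 t=18 v=2: → [18,23); WM=16
i=4 t=6 v=2: DROP (t<16-1); WM=16
i=5 t=19 v=8: → [18,24); WM=16
i=6 t=20 v=5: → [18,25); WM=16
i=7 t=14 v=6: DROP (t<16-1); WM=18
i=8 t=15 v=7: DROP (t<18-1); WM=18
i=9 t=21 v=8: → [18,26); WM=18
i=10 t=21 v=3: → [18,26); WM=18
i=11 t=22 v=6: → [18,27); WM=20
i=12 t=25 v=7: → [18,30); WM=20
i=13 t=26 v=4: → [18,31); WM=20
i=14 t=28 v=5: → [18,33); WM=20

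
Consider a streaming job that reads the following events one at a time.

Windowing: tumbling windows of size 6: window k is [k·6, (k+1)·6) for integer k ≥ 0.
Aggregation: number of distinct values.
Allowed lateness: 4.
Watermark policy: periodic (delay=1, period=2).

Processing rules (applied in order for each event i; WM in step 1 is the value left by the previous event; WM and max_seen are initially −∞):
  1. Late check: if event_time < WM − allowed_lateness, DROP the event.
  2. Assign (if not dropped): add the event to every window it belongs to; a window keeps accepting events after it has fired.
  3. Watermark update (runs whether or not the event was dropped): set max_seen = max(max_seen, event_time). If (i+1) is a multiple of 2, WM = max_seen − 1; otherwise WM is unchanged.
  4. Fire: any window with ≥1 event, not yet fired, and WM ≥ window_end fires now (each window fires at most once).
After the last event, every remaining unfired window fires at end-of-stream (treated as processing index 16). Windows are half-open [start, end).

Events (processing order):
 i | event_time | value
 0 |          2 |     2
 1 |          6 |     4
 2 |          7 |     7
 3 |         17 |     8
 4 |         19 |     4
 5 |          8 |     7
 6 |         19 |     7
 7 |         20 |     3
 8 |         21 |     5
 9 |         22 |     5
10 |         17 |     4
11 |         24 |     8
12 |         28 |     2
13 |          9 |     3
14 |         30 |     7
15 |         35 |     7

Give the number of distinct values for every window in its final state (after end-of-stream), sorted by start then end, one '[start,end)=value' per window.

[0,6)=1 [6,12)=2 [12,18)=2 [18,24)=4 [24,30)=2 [30,36)=1

i=0 t=2 v=2: → [0,6); WM=−∞
i=1 t=6 v=4: → [6,12); WM=5
i=2 t=7 v=7: → [6,12); WM=5
i=3 t=17 v=8: → [12,18); WM=16; [0,6) fires=1 [6,12) fires=2
i=4 t=19 v=4: → [18,24); WM=16
i=5 t=8 v=7: DROP (t<16-4); WM=18; [12,18) fires=1
i=6 t=19 v=7: → [18,24); WM=18
i=7 t=20 v=3: → [18,24); WM=19
i=8 t=21 v=5: → [18,24); WM=19
i=9 t=22 v=5: → [18,24); WM=21
i=10 t=17 v=4: → [12,18); WM=21
i=11 t=24 v=8: → [24,30); WM=23
i=12 t=28 v=2: → [24,30); WM=23
i=13 t=9 v=3: DROP (t<23-4); WM=27; [18,24) fires=4
i=14 t=30 v=7: → [30,36); WM=27
i=15 t=35 v=7: → [30,36); WM=34; [24,30) fires=2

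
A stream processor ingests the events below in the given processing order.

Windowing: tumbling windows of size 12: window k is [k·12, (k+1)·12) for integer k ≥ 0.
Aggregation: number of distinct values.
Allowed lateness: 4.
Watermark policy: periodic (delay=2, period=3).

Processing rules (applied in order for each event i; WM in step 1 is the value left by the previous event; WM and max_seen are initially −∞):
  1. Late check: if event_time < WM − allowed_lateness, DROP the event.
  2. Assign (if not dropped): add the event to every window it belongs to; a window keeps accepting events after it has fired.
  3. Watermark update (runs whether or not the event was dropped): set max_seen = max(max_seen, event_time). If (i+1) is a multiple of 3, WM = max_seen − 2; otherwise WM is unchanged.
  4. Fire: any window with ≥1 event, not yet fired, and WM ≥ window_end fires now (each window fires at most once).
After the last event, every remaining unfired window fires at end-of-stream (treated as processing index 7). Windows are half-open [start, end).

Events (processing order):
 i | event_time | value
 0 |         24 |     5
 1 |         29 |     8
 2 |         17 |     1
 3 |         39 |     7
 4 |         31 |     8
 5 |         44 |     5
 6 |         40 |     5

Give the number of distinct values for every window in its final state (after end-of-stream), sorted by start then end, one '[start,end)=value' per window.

[12,24)=1 [24,36)=2 [36,48)=2

i=0 t=24 v=5: → [24,36); WM=−∞
i=1 t=29 v=8: → [24,36); WM=−∞
i=2 t=17 v=1: → [12,24); WM=27; [12,24) fires=1
i=3 t=39 v=7: → [36,48); WM=27
i=4 t=31 v=8: → [24,36); WM=27
i=5 t=44 v=5: → [36,48); WM=42; [24,36) fires=2
i=6 t=40 v=5: → [36,48); WM=42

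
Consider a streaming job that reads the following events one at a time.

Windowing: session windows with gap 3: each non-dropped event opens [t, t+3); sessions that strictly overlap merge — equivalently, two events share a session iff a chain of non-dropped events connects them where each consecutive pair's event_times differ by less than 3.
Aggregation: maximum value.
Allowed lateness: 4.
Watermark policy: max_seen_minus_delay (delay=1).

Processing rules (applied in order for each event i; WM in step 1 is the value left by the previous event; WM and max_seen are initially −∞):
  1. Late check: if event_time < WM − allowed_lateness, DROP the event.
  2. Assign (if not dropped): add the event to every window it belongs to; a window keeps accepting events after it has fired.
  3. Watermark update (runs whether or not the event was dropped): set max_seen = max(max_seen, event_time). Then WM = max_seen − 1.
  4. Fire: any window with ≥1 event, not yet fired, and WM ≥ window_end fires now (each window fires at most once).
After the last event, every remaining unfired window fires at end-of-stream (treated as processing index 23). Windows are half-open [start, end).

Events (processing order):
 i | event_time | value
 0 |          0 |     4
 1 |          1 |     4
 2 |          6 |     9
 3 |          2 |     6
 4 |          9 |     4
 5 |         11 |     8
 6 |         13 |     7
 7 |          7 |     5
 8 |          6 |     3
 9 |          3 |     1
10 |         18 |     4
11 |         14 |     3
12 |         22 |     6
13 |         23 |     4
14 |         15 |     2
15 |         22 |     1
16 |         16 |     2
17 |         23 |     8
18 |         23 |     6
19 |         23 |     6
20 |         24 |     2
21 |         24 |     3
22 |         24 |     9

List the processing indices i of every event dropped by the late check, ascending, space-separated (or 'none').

i=0 t=0 v=4: → [0,3); WM=-1
i=1 t=1 v=4: → [0,4); WM=0
i=2 t=6 v=9: → [6,9); WM=5
i=3 t=2 v=6: → [0,5); WM=5
i=4 t=9 v=4: → [9,12); WM=8
i=5 t=11 v=8: → [9,14); WM=10
i=6 t=13 v=7: → [9,16); WM=12
i=7 t=7 v=5: DROP (t<12-4); WM=12
i=8 t=6 v=3: DROP (t<12-4); WM=12
i=9 t=3 v=1: DROP (t<12-4); WM=12
i=10 t=18 v=4: → [18,21); WM=17
i=11 t=14 v=3: → [9,17); WM=17
i=12 t=22 v=6: → [22,25); WM=21
i=13 t=23 v=4: → [22,26); WM=22
i=14 t=15 v=2: DROP (t<22-4); WM=22
i=15 t=22 v=1: → [22,26); WM=22
i=16 t=16 v=2: DROP (t<22-4); WM=22
i=17 t=23 v=8: → [22,26); WM=22
i=18 t=23 v=6: → [22,26); WM=22
i=19 t=23 v=6: → [22,26); WM=22
i=20 t=24 v=2: → [22,27); WM=23
i=21 t=24 v=3: → [22,27); WM=23
i=22 t=24 v=9: → [22,27); WM=23

7 8 9 14 16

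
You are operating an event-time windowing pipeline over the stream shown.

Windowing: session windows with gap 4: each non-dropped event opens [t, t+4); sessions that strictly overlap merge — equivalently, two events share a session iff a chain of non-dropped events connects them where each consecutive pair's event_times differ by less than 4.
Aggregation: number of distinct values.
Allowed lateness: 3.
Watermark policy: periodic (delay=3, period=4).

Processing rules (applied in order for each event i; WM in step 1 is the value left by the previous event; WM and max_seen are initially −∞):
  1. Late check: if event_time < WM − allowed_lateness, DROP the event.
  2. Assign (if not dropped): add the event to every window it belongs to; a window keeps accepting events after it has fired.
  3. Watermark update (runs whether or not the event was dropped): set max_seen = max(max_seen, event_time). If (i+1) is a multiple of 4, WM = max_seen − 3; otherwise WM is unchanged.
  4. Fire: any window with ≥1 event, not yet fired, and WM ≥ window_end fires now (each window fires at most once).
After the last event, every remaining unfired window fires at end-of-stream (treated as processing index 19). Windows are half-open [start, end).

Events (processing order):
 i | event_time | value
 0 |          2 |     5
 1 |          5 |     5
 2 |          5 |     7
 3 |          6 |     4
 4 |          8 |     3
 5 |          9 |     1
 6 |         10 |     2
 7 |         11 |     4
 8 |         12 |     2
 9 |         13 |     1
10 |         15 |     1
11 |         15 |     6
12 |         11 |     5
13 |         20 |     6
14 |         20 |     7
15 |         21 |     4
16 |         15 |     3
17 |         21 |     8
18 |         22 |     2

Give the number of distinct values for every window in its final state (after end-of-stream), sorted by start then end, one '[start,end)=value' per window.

i=0 t=2 v=5: → [2,6); WM=−∞
i=1 t=5 v=5: → [2,9); WM=−∞
i=2 t=5 v=7: → [2,9); WM=−∞
i=3 t=6 v=4: → [2,10); WM=3
i=4 t=8 v=3: → [2,12); WM=3
i=5 t=9 v=1: → [2,13); WM=3
i=6 t=10 v=2: → [2,14); WM=3
i=7 t=11 v=4: → [2,15); WM=8
i=8 t=12 v=2: → [2,16); WM=8
i=9 t=13 v=1: → [2,17); WM=8
i=10 t=15 v=1: → [2,19); WM=8
i=11 t=15 v=6: → [2,19); WM=12
i=12 t=11 v=5: → [2,19); WM=12
i=13 t=20 v=6: → [20,24); WM=12
i=14 t=20 v=7: → [20,24); WM=12
i=15 t=21 v=4: → [20,25); WM=18
i=16 t=15 v=3: → [2,19); WM=18
i=17 t=21 v=8: → [20,25); WM=18
i=18 t=22 v=2: → [20,26); WM=18

[2,19)=7 [20,26)=5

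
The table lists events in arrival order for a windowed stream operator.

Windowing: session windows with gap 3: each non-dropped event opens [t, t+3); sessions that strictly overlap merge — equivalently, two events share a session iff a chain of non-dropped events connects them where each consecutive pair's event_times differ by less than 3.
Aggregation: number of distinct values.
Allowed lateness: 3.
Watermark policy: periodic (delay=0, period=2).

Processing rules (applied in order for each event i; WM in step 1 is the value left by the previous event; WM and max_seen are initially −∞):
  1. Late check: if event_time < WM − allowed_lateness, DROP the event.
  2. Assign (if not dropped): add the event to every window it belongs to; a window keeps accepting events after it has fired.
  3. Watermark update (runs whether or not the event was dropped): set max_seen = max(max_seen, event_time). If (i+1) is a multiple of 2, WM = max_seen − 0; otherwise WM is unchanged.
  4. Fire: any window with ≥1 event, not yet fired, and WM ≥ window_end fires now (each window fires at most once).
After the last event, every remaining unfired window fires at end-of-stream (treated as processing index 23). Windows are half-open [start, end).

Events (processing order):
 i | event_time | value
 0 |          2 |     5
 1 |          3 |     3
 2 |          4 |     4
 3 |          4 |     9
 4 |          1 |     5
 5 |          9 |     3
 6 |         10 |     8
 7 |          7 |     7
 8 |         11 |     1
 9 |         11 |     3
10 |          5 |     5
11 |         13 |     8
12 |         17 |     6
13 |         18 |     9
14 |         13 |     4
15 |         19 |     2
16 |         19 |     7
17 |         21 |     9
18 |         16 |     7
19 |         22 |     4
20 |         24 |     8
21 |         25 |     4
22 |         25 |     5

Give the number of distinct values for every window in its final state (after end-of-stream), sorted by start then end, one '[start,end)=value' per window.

i=0 t=2 v=5: → [2,5); WM=−∞
i=1 t=3 v=3: → [2,6); WM=3
i=2 t=4 v=4: → [2,7); WM=3
i=3 t=4 v=9: → [2,7); WM=4
i=4 t=1 v=5: → [1,7); WM=4
i=5 t=9 v=3: → [9,12); WM=9
i=6 t=10 v=8: → [9,13); WM=9
i=7 t=7 v=7: → [7,13); WM=10
i=8 t=11 v=1: → [7,14); WM=10
i=9 t=11 v=3: → [7,14); WM=11
i=10 t=5 v=5: DROP (t<11-3); WM=11
i=11 t=13 v=8: → [7,16); WM=13
i=12 t=17 v=6: → [17,20); WM=13
i=13 t=18 v=9: → [17,21); WM=18
i=14 t=13 v=4: DROP (t<18-3); WM=18
i=15 t=19 v=2: → [17,22); WM=19
i=16 t=19 v=7: → [17,22); WM=19
i=17 t=21 v=9: → [17,24); WM=21
i=18 t=16 v=7: DROP (t<21-3); WM=21
i=19 t=22 v=4: → [17,25); WM=22
i=20 t=24 v=8: → [17,27); WM=22
i=21 t=25 v=4: → [17,28); WM=25
i=22 t=25 v=5: → [17,28); WM=25

[1,7)=4 [7,16)=4 [17,28)=7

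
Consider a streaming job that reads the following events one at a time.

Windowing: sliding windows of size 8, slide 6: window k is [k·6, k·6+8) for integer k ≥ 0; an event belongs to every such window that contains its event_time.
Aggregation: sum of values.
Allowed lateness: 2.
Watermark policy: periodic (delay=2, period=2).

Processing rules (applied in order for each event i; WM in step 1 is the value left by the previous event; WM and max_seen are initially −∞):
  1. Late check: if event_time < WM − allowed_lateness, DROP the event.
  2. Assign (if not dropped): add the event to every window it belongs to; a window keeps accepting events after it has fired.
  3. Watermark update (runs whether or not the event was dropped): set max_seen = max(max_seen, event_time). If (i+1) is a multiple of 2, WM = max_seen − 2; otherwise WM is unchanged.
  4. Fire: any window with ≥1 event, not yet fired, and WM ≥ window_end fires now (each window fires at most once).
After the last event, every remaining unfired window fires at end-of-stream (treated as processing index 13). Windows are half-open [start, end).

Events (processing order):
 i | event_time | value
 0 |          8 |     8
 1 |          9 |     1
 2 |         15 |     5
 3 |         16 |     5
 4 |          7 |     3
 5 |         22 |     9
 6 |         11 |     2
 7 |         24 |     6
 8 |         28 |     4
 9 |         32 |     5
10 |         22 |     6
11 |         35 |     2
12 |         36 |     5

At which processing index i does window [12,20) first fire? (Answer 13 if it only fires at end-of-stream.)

i=0 t=8 v=8: → [6,14); WM=−∞
i=1 t=9 v=1: → [6,14); WM=7
i=2 t=15 v=5: → [12,20); WM=7
i=3 t=16 v=5: → [12,20); WM=14; [6,14) fires=9
i=4 t=7 v=3: DROP (t<14-2); WM=14
i=5 t=22 v=9: → [18,26); WM=20; [12,20) fires=10
i=6 t=11 v=2: DROP (t<20-2); WM=20
i=7 t=24 v=6: → [24,32),[18,26); WM=22
i=8 t=28 v=4: → [24,32); WM=22
i=9 t=32 v=5: → [30,38); WM=30; [18,26) fires=15
i=10 t=22 v=6: DROP (t<30-2); WM=30
i=11 t=35 v=2: → [30,38); WM=33; [24,32) fires=10
i=12 t=36 v=5: → [36,44),[30,38); WM=33

5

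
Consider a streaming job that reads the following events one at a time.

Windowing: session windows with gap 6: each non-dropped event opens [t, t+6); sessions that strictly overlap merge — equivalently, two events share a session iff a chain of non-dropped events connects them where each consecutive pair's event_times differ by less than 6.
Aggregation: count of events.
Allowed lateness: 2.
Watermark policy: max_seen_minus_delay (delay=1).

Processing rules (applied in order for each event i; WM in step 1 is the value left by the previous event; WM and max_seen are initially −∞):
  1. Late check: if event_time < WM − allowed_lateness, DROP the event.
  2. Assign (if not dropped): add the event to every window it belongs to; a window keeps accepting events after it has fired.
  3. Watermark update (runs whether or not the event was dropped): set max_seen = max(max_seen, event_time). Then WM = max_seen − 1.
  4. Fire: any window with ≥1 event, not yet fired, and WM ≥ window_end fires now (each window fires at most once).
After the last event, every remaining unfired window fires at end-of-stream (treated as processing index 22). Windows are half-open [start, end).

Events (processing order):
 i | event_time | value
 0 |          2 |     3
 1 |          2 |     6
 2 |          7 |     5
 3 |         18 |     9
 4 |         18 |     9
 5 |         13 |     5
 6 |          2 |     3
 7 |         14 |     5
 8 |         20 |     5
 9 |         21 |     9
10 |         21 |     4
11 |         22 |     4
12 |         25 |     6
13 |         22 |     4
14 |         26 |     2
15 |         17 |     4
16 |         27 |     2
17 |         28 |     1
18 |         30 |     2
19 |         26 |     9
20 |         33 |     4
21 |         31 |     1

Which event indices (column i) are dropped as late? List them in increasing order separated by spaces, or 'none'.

5 6 7 15 19

i=0 t=2 v=3: → [2,8); WM=1
i=1 t=2 v=6: → [2,8); WM=1
i=2 t=7 v=5: → [2,13); WM=6
i=3 t=18 v=9: → [18,24); WM=17
i=4 t=18 v=9: → [18,24); WM=17
i=5 t=13 v=5: DROP (t<17-2); WM=17
i=6 t=2 v=3: DROP (t<17-2); WM=17
i=7 t=14 v=5: DROP (t<17-2); WM=17
i=8 t=20 v=5: → [18,26); WM=19
i=9 t=21 v=9: → [18,27); WM=20
i=10 t=21 v=4: → [18,27); WM=20
i=11 t=22 v=4: → [18,28); WM=21
i=12 t=25 v=6: → [18,31); WM=24
i=13 t=22 v=4: → [18,31); WM=24
i=14 t=26 v=2: → [18,32); WM=25
i=15 t=17 v=4: DROP (t<25-2); WM=25
i=16 t=27 v=2: → [18,33); WM=26
i=17 t=28 v=1: → [18,34); WM=27
i=18 t=30 v=2: → [18,36); WM=29
i=19 t=26 v=9: DROP (t<29-2); WM=29
i=20 t=33 v=4: → [18,39); WM=32
i=21 t=31 v=1: → [18,39); WM=32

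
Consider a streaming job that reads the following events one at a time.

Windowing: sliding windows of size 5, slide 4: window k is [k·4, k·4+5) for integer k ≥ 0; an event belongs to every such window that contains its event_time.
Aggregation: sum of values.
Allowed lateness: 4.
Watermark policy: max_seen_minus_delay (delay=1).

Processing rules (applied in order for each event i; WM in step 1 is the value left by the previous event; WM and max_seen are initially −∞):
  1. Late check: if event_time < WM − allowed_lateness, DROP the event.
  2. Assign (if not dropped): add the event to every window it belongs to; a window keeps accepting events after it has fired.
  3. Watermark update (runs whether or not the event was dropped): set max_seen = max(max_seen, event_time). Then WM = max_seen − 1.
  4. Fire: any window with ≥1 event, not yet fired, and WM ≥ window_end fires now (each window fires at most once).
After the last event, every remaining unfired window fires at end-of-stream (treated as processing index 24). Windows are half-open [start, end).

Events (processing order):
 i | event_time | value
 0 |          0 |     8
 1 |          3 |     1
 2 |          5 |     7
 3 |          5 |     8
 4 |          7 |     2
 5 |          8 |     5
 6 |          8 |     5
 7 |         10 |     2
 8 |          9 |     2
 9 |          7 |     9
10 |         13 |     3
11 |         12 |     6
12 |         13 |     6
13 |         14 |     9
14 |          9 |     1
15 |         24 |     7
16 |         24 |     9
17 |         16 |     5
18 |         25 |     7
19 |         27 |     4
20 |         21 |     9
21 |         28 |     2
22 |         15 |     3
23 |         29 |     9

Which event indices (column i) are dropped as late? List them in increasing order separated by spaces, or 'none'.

17 20 22

i=0 t=0 v=8: → [0,5); WM=-1
i=1 t=3 v=1: → [0,5); WM=2
i=2 t=5 v=7: → [4,9); WM=4
i=3 t=5 v=8: → [4,9); WM=4
i=4 t=7 v=2: → [4,9); WM=6; [0,5) fires=9
i=5 t=8 v=5: → [8,13),[4,9); WM=7
i=6 t=8 v=5: → [8,13),[4,9); WM=7
i=7 t=10 v=2: → [8,13); WM=9; [4,9) fires=27
i=8 t=9 v=2: → [8,13); WM=9
i=9 t=7 v=9: → [4,9); WM=9
i=10 t=13 v=3: → [12,17); WM=12
i=11 t=12 v=6: → [12,17),[8,13); WM=12
i=12 t=13 v=6: → [12,17); WM=12
i=13 t=14 v=9: → [12,17); WM=13; [8,13) fires=20
i=14 t=9 v=1: → [8,13); WM=13
i=15 t=24 v=7: → [24,29),[20,25); WM=23; [12,17) fires=24
i=16 t=24 v=9: → [24,29),[20,25); WM=23
i=17 t=16 v=5: DROP (t<23-4); WM=23
i=18 t=25 v=7: → [24,29); WM=24
i=19 t=27 v=4: → [24,29); WM=26; [20,25) fires=16
i=20 t=21 v=9: DROP (t<26-4); WM=26
i=21 t=28 v=2: → [28,33),[24,29); WM=27
i=22 t=15 v=3: DROP (t<27-4); WM=27
i=23 t=29 v=9: → [28,33); WM=28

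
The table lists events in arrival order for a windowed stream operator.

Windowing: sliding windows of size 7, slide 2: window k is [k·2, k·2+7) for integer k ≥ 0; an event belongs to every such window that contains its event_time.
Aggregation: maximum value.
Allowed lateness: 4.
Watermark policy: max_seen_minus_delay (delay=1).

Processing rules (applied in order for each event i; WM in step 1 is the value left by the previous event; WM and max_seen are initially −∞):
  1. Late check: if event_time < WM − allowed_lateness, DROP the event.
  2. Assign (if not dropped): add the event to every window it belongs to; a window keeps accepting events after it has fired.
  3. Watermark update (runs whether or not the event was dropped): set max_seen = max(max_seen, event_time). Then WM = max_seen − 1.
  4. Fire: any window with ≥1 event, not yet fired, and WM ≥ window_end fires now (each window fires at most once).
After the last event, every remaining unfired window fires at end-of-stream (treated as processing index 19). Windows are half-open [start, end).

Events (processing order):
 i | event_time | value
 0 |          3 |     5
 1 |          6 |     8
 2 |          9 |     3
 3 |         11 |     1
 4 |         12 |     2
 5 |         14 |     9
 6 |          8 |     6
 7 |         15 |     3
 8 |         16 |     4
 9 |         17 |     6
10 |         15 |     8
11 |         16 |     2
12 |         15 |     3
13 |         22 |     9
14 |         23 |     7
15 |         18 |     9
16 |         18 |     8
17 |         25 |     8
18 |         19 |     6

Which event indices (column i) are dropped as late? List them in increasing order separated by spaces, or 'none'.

6 18

i=0 t=3 v=5: → [2,9),[0,7); WM=2
i=1 t=6 v=8: → [6,13),[4,11),[2,9),[0,7); WM=5
i=2 t=9 v=3: → [8,15),[6,13),[4,11); WM=8; [0,7) fires=8
i=3 t=11 v=1: → [10,17),[8,15),[6,13); WM=10; [2,9) fires=8
i=4 t=12 v=2: → [12,19),[10,17),[8,15),[6,13); WM=11; [4,11) fires=8
i=5 t=14 v=9: → [14,21),[12,19),[10,17),[8,15); WM=13; [6,13) fires=8
i=6 t=8 v=6: DROP (t<13-4); WM=13
i=7 t=15 v=3: → [14,21),[12,19),[10,17); WM=14
i=8 t=16 v=4: → [16,23),[14,21),[12,19),[10,17); WM=15; [8,15) fires=9
i=9 t=17 v=6: → [16,23),[14,21),[12,19); WM=16
i=10 t=15 v=8: → [14,21),[12,19),[10,17); WM=16
i=11 t=16 v=2: → [16,23),[14,21),[12,19),[10,17); WM=16
i=12 t=15 v=3: → [14,21),[12,19),[10,17); WM=16
i=13 t=22 v=9: → [22,29),[20,27),[18,25),[16,23); WM=21; [10,17) fires=9 [12,19) fires=9 [14,21) fires=9
i=14 t=23 v=7: → [22,29),[20,27),[18,25); WM=22
i=15 t=18 v=9: → [18,25),[16,23),[14,21),[12,19); WM=22
i=16 t=18 v=8: → [18,25),[16,23),[14,21),[12,19); WM=22
i=17 t=25 v=8: → [24,31),[22,29),[20,27); WM=24; [16,23) fires=9
i=18 t=19 v=6: DROP (t<24-4); WM=24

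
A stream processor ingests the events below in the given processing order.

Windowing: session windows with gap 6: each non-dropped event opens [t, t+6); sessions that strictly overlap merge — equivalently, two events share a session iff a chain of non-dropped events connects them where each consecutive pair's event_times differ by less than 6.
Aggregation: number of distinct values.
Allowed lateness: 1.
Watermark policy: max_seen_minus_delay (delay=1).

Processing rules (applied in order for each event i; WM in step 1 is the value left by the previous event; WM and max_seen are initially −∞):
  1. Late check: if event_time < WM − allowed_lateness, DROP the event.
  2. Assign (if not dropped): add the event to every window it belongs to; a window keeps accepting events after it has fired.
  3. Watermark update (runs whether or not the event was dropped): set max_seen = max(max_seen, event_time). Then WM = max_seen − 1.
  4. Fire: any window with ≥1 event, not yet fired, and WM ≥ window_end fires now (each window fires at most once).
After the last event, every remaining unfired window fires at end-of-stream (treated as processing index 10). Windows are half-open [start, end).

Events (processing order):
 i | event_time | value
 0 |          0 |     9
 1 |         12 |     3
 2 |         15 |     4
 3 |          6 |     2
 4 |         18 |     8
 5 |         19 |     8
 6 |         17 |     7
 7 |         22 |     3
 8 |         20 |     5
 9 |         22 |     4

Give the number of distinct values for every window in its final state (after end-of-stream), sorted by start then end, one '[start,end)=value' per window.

[0,6)=1 [12,28)=5

i=0 t=0 v=9: → [0,6); WM=-1
i=1 t=12 v=3: → [12,18); WM=11
i=2 t=15 v=4: → [12,21); WM=14
i=3 t=6 v=2: DROP (t<14-1); WM=14
i=4 t=18 v=8: → [12,24); WM=17
i=5 t=19 v=8: → [12,25); WM=18
i=6 t=17 v=7: → [12,25); WM=18
i=7 t=22 v=3: → [12,28); WM=21
i=8 t=20 v=5: → [12,28); WM=21
i=9 t=22 v=4: → [12,28); WM=21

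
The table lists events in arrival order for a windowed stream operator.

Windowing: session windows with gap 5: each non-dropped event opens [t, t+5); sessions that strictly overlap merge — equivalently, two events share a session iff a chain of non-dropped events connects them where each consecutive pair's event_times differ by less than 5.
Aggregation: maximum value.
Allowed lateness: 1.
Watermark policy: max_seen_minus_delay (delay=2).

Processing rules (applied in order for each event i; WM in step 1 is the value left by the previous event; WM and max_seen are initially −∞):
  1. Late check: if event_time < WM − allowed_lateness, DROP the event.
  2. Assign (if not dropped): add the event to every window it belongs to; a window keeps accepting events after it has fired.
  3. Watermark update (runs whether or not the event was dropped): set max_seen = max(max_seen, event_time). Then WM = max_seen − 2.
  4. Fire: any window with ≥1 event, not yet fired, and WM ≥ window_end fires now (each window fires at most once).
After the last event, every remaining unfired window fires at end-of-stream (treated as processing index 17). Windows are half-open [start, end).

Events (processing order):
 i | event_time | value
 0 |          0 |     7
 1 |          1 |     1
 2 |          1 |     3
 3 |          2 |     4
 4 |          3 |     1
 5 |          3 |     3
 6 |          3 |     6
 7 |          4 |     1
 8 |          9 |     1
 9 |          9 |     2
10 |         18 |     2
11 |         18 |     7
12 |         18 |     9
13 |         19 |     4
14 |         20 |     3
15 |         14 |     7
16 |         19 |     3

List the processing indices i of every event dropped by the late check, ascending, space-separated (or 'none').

15

i=0 t=0 v=7: → [0,5); WM=-2
i=1 t=1 v=1: → [0,6); WM=-1
i=2 t=1 v=3: → [0,6); WM=-1
i=3 t=2 v=4: → [0,7); WM=0
i=4 t=3 v=1: → [0,8); WM=1
i=5 t=3 v=3: → [0,8); WM=1
i=6 t=3 v=6: → [0,8); WM=1
i=7 t=4 v=1: → [0,9); WM=2
i=8 t=9 v=1: → [9,14); WM=7
i=9 t=9 v=2: → [9,14); WM=7
i=10 t=18 v=2: → [18,23); WM=16
i=11 t=18 v=7: → [18,23); WM=16
i=12 t=18 v=9: → [18,23); WM=16
i=13 t=19 v=4: → [18,24); WM=17
i=14 t=20 v=3: → [18,25); WM=18
i=15 t=14 v=7: DROP (t<18-1); WM=18
i=16 t=19 v=3: → [18,25); WM=18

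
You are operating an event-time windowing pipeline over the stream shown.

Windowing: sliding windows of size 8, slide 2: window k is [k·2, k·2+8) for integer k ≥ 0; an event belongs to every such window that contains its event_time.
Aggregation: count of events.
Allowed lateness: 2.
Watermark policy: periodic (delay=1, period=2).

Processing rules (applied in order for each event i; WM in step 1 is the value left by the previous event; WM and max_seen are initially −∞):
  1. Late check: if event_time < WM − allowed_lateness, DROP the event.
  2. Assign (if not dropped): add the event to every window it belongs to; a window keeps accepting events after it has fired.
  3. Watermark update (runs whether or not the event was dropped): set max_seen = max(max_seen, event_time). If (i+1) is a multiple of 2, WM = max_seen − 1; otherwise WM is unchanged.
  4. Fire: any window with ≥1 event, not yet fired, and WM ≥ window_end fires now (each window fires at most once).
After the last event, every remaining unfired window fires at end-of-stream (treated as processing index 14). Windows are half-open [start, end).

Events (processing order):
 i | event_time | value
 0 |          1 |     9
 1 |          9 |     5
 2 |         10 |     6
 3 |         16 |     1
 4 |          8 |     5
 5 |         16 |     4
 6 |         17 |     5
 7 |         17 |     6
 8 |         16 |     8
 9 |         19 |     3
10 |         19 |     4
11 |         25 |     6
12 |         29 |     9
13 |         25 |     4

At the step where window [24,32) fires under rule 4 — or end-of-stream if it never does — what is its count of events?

i=0 t=1 v=9: → [0,8); WM=−∞
i=1 t=9 v=5: → [8,16),[6,14),[4,12),[2,10); WM=8; [0,8) fires=1
i=2 t=10 v=6: → [10,18),[8,16),[6,14),[4,12); WM=8
i=3 t=16 v=1: → [16,24),[14,22),[12,20),[10,18); WM=15; [2,10) fires=1 [4,12) fires=2 [6,14) fires=2
i=4 t=8 v=5: DROP (t<15-2); WM=15
i=5 t=16 v=4: → [16,24),[14,22),[12,20),[10,18); WM=15
i=6 t=17 v=5: → [16,24),[14,22),[12,20),[10,18); WM=15
i=7 t=17 v=6: → [16,24),[14,22),[12,20),[10,18); WM=16; [8,16) fires=2
i=8 t=16 v=8: → [16,24),[14,22),[12,20),[10,18); WM=16
i=9 t=19 v=3: → [18,26),[16,24),[14,22),[12,20); WM=18; [10,18) fires=6
i=10 t=19 v=4: → [18,26),[16,24),[14,22),[12,20); WM=18
i=11 t=25 v=6: → [24,32),[22,30),[20,28),[18,26); WM=24; [12,20) fires=7 [14,22) fires=7 [16,24) fires=7
i=12 t=29 v=9: → [28,36),[26,34),[24,32),[22,30); WM=24
i=13 t=25 v=4: → [24,32),[22,30),[20,28),[18,26); WM=28; [18,26) fires=4 [20,28) fires=2

3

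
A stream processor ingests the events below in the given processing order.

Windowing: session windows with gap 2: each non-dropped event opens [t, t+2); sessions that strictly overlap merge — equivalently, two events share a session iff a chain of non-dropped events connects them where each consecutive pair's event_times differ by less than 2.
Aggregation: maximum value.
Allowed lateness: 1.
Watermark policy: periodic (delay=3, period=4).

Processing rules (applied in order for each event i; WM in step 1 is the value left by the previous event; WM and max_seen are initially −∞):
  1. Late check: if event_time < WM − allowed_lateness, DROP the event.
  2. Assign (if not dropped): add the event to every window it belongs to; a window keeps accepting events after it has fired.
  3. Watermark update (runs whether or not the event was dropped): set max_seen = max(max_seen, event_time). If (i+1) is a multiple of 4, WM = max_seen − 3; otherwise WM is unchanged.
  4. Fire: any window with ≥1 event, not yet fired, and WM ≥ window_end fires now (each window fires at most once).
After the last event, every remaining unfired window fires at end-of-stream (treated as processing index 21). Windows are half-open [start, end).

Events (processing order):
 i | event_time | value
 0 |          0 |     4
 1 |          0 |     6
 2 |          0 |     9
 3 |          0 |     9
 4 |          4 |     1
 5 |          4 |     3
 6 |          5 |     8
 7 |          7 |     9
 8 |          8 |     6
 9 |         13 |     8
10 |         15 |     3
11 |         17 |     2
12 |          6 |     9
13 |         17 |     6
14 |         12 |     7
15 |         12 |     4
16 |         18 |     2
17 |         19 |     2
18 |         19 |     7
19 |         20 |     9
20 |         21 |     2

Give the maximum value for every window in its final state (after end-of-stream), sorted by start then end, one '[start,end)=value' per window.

[0,2)=9 [4,7)=8 [7,10)=9 [13,15)=8 [15,17)=3 [17,23)=9

i=0 t=0 v=4: → [0,2); WM=−∞
i=1 t=0 v=6: → [0,2); WM=−∞
i=2 t=0 v=9: → [0,2); WM=−∞
i=3 t=0 v=9: → [0,2); WM=-3
i=4 t=4 v=1: → [4,6); WM=-3
i=5 t=4 v=3: → [4,6); WM=-3
i=6 t=5 v=8: → [4,7); WM=-3
i=7 t=7 v=9: → [7,9); WM=4
i=8 t=8 v=6: → [7,10); WM=4
i=9 t=13 v=8: → [13,15); WM=4
i=10 t=15 v=3: → [15,17); WM=4
i=11 t=17 v=2: → [17,19); WM=14
i=12 t=6 v=9: DROP (t<14-1); WM=14
i=13 t=17 v=6: → [17,19); WM=14
i=14 t=12 v=7: DROP (t<14-1); WM=14
i=15 t=12 v=4: DROP (t<14-1); WM=14
i=16 t=18 v=2: → [17,20); WM=14
i=17 t=19 v=2: → [17,21); WM=14
i=18 t=19 v=7: → [17,21); WM=14
i=19 t=20 v=9: → [17,22); WM=17
i=20 t=21 v=2: → [17,23); WM=17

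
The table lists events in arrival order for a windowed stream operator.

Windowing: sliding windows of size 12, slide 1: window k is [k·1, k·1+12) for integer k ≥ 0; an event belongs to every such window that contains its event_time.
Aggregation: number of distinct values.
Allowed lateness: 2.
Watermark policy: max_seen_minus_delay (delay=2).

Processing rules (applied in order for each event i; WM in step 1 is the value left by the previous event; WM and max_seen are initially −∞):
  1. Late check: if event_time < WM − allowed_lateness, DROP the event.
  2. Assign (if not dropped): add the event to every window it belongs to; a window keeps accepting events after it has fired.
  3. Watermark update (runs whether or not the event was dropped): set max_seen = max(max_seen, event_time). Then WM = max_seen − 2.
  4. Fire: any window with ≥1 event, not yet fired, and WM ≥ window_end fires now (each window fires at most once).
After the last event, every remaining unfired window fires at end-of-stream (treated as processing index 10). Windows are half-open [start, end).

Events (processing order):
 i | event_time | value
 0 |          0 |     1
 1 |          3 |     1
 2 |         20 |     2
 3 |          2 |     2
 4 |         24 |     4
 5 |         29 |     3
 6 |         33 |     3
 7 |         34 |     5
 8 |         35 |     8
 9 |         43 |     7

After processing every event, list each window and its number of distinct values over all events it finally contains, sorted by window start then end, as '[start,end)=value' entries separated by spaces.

i=0 t=0 v=1: → [0,12); WM=-2
i=1 t=3 v=1: → [3,15),[2,14),[1,13),[0,12); WM=1
i=2 t=20 v=2: → [20,32),[19,31),[18,30),[17,29),[16,28),[15,27),[14,26),[13,25),[12,24),[11,23),[10,22),[9,21); WM=18; [0,12) fires=1 [1,13) fires=1 [2,14) fires=1 [3,15) fires=1
i=3 t=2 v=2: DROP (t<18-2); WM=18
i=4 t=24 v=4: → [24,36),[23,35),[22,34),[21,33),[20,32),[19,31),[18,30),[17,29),[16,28),[15,27),[14,26),[13,25); WM=22; [9,21) fires=1 [10,22) fires=1
i=5 t=29 v=3: → [29,41),[28,40),[27,39),[26,38),[25,37),[24,36),[23,35),[22,34),[21,33),[20,32),[19,31),[18,30); WM=27; [11,23) fires=1 [12,24) fires=1 [13,25) fires=2 [14,26) fires=2 [15,27) fires=2
i=6 t=33 v=3: → [33,45),[32,44),[31,43),[30,42),[29,41),[28,40),[27,39),[26,38),[25,37),[24,36),[23,35),[22,34); WM=31; [16,28) fires=2 [17,29) fires=2 [18,30) fires=3 [19,31) fires=3
i=7 t=34 v=5: → [34,46),[33,45),[32,44),[31,43),[30,42),[29,41),[28,40),[27,39),[26,38),[25,37),[24,36),[23,35); WM=32; [20,32) fires=3
i=8 t=35 v=8: → [35,47),[34,46),[33,45),[32,44),[31,43),[30,42),[29,41),[28,40),[27,39),[26,38),[25,37),[24,36); WM=33; [21,33) fires=2
i=9 t=43 v=7: → [43,55),[42,54),[41,53),[40,52),[39,51),[38,50),[37,49),[36,48),[35,47),[34,46),[33,45),[32,44); WM=41; [22,34) fires=2 [23,35) fires=3 [24,36) fires=4 [25,37) fires=3 [26,38) fires=3 [27,39) fires=3 [28,40) fires=3 [29,41) fires=3

[0,12)=1 [1,13)=1 [2,14)=1 [3,15)=1 [9,21)=1 [10,22)=1 [11,23)=1 [12,24)=1 [13,25)=2 [14,26)=2 [15,27)=2 [16,28)=2 [17,29)=2 [18,30)=3 [19,31)=3 [20,32)=3 [21,33)=2 [22,34)=2 [23,35)=3 [24,36)=4 [25,37)=3 [26,38)=3 [27,39)=3 [28,40)=3 [29,41)=3 [30,42)=3 [31,43)=3 [32,44)=4 [33,45)=4 [34,46)=3 [35,47)=2 [36,48)=1 [37,49)=1 [38,50)=1 [39,51)=1 [40,52)=1 [41,53)=1 [42,54)=1 [43,55)=1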